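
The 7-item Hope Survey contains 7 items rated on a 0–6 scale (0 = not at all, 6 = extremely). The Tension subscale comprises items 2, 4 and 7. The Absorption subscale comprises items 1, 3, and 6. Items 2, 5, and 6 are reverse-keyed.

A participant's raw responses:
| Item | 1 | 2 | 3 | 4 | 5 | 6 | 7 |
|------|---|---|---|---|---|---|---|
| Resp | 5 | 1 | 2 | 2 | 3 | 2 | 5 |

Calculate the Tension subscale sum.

12

Tension items: 2, 4, 7.
Of these, item 2 is reverse-keyed; reverse-coded value = 6 − response.
  item 2: 6 − 1 = 5
  item 4: 2
  item 7: 5
Sum = 5 + 2 + 5 = 12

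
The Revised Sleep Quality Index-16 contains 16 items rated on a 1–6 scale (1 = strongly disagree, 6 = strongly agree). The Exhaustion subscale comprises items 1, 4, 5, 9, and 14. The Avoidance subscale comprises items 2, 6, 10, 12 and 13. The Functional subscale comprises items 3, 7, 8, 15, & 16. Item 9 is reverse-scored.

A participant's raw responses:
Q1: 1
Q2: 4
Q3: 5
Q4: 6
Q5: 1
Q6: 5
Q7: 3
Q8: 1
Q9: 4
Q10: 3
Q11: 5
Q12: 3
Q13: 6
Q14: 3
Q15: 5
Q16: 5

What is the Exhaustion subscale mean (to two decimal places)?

Exhaustion items: 1, 4, 5, 9, 14.
Of these, item 9 is reverse-scored; reverse-coded value = 7 − response.
  item 1: 1
  item 4: 6
  item 5: 1
  item 9: 7 − 4 = 3
  item 14: 3
Sum = 1 + 6 + 1 + 3 + 3 = 14
Mean = 14 / 5 = 2.80

2.80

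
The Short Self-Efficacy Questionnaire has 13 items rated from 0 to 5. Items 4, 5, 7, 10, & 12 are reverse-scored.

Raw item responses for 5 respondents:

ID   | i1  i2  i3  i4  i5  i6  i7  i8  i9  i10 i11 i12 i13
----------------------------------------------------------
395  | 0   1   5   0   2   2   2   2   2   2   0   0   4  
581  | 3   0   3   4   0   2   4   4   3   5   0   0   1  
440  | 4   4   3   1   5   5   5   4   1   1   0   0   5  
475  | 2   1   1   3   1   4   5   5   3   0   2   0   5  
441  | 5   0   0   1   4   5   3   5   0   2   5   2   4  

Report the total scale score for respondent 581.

28

Respondent 581 raw: 3, 0, 3, 4, 0, 2, 4, 4, 3, 5, 0, 0, 1.
Reverse-coded (reversed = (0+5) − raw = 5 − raw):
  item 1: 3
  item 2: 0
  item 3: 3
  item 4: 5 − 4 = 1
  item 5: 5 − 0 = 5
  item 6: 2
  item 7: 5 − 4 = 1
  item 8: 4
  item 9: 3
  item 10: 5 − 5 = 0
  item 11: 0
  item 12: 5 − 0 = 5
  item 13: 1
Sum = 3 + 0 + 3 + 1 + 5 + 2 + 1 + 4 + 3 + 0 + 0 + 5 + 1 = 28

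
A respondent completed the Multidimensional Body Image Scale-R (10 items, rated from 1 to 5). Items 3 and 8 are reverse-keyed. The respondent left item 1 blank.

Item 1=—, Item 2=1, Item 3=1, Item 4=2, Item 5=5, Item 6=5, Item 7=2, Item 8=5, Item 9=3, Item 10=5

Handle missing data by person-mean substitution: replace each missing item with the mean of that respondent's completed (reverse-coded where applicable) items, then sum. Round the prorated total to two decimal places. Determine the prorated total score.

32.22

Reverse-coded (on a 1–5 scale, reversed = 6 − raw):
  item 3: 6 − 1 = 5
  item 8: 6 − 5 = 1
Completed scored items (9 of 10): 1, 5, 2, 5, 5, 2, 1, 3, 5; sum = 29.
Person mean = 29 / 9 ≈ 3.2222
Prorated total = (29 / 9) × 10 = 32.22 (to 2 dp)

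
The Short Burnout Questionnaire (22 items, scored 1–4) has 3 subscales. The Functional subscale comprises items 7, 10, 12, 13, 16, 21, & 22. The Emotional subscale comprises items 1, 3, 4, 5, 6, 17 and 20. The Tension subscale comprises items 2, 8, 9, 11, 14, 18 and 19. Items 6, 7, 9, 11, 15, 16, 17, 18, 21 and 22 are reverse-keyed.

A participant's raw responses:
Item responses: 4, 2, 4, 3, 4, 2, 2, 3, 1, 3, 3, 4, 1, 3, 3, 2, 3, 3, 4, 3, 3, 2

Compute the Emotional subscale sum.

23

Emotional items: 1, 3, 4, 5, 6, 17, 20.
Of these, items 6 & 17 are reverse-keyed; reverse-coded value = 5 − response.
  item 1: 4
  item 3: 4
  item 4: 3
  item 5: 4
  item 6: 5 − 2 = 3
  item 17: 5 − 3 = 2
  item 20: 3
Sum = 4 + 4 + 3 + 4 + 3 + 2 + 3 = 23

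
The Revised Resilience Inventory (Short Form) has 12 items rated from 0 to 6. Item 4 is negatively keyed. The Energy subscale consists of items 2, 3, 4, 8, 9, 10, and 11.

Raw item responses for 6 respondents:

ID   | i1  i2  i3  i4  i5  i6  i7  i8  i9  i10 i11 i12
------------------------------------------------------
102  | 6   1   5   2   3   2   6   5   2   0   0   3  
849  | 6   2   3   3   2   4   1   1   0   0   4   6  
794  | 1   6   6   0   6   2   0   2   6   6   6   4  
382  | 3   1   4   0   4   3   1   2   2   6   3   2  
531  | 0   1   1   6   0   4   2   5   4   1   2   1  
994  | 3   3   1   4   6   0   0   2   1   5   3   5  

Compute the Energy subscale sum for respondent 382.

24

Respondent 382 raw: 3, 1, 4, 0, 4, 3, 1, 2, 2, 6, 3, 2.
Energy items: 2, 3, 4, 8, 9, 10, 11.
Reverse-coded (on a 0–6 scale, reversed = 6 − raw):
  item 2: 1
  item 3: 4
  item 4: 6 − 0 = 6
  item 8: 2
  item 9: 2
  item 10: 6
  item 11: 3
Sum = 1 + 4 + 6 + 2 + 2 + 6 + 3 = 24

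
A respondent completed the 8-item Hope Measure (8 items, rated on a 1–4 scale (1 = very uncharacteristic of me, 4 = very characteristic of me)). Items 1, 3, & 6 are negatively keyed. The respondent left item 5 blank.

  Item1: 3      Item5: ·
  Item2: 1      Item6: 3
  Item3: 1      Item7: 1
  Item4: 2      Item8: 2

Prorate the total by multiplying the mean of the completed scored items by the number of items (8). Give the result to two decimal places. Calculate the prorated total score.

16.00

Reverse-coded (on a 1–4 scale, reversed = 5 − raw):
  item 1: 5 − 3 = 2
  item 3: 5 − 1 = 4
  item 6: 5 − 3 = 2
Completed scored items (7 of 8): 2, 1, 4, 2, 2, 1, 2; sum = 14.
Person mean = 14 / 7 ≈ 2.0000
Prorated total = (14 / 7) × 8 = 16.00 (to 2 dp)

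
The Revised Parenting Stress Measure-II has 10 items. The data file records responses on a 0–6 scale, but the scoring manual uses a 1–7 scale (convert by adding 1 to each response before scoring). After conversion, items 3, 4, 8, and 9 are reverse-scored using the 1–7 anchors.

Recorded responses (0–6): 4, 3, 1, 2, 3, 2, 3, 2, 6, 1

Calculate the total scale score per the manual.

Convert to 1–7: 5, 4, 2, 3, 4, 3, 4, 3, 7, 2
Reverse-coded (on a 1–7 scale, reversed = 8 − raw):
  item 3: 8 − 2 = 6
  item 4: 8 − 3 = 5
  item 8: 8 − 3 = 5
  item 9: 8 − 7 = 1
Scored: 5, 4, 6, 5, 4, 3, 4, 5, 1, 2
Total = 39

39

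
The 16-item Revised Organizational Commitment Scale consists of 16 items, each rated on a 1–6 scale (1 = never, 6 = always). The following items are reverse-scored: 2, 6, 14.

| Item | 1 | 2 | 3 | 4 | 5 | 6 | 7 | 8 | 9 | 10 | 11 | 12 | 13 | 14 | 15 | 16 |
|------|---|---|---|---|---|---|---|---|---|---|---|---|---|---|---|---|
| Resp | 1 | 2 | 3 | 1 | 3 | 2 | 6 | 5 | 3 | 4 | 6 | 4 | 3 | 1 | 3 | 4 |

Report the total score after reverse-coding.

Reversing items 2, 6, and 14 with 7 − raw:
Total = 1 + (7−2) + 3 + 1 + 3 + (7−2) + 6 + 5 + 3 + 4 + 6 + 4 + 3 + (7−1) + 3 + 4
      = 1 + 5 + 3 + 1 + 3 + 5 + 6 + 5 + 3 + 4 + 6 + 4 + 3 + 6 + 3 + 4 = 62

62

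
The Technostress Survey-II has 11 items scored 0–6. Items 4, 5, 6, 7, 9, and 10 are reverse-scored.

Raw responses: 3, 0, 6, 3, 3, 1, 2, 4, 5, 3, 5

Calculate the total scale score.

Reversing items 4, 5, 6, 7, 9 and 10 with 6 − raw:
Total = 3 + 0 + 6 + (6−3) + (6−3) + (6−1) + (6−2) + 4 + (6−5) + (6−3) + 5
      = 3 + 0 + 6 + 3 + 3 + 5 + 4 + 4 + 1 + 3 + 5 = 37

37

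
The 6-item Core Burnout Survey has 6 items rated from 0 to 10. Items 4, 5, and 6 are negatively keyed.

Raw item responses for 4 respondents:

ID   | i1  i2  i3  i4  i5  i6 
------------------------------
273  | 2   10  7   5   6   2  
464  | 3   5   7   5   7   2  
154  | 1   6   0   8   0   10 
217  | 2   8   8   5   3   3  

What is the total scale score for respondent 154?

Respondent 154 raw: 1, 6, 0, 8, 0, 10.
Reverse-coded (on a 0–10 scale, reversed = 10 − raw):
  item 1: 1
  item 2: 6
  item 3: 0
  item 4: 10 − 8 = 2
  item 5: 10 − 0 = 10
  item 6: 10 − 10 = 0
Sum = 1 + 6 + 0 + 2 + 10 + 0 = 19

19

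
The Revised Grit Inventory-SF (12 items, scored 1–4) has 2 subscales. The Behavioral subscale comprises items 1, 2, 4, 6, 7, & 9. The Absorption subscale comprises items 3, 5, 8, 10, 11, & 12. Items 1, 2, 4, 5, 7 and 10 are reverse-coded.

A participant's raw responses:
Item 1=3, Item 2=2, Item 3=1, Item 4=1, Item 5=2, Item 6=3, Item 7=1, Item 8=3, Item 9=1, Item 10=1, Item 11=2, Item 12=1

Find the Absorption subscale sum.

Absorption items: 3, 5, 8, 10, 11, 12.
Of these, items 5 and 10 are reverse-coded; reverse-coded value = 5 − response.
  item 3: 1
  item 5: 5 − 2 = 3
  item 8: 3
  item 10: 5 − 1 = 4
  item 11: 2
  item 12: 1
Sum = 1 + 3 + 3 + 4 + 2 + 1 = 14

14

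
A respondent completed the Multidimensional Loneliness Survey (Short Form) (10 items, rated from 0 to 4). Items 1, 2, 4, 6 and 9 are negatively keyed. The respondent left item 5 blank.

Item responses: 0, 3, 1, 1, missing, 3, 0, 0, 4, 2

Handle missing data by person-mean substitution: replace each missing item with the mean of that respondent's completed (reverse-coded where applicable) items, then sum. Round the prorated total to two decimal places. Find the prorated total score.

Reverse-coded (on a 0–4 scale, reversed = 4 − raw):
  item 1: 4 − 0 = 4
  item 2: 4 − 3 = 1
  item 4: 4 − 1 = 3
  item 6: 4 − 3 = 1
  item 9: 4 − 4 = 0
Completed scored items (9 of 10): 4, 1, 1, 3, 1, 0, 0, 0, 2; sum = 12.
Person mean = 12 / 9 ≈ 1.3333
Prorated total = (12 / 9) × 10 = 13.33 (to 2 dp)

13.33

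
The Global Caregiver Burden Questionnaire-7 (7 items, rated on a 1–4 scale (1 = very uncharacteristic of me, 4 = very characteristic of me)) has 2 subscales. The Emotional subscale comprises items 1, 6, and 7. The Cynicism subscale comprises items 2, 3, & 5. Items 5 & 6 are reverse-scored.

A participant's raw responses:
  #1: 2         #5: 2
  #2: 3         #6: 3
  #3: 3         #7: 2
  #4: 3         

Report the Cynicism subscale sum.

Cynicism items: 2, 3, 5.
Of these, item 5 is reverse-scored; on a 1–4 scale, reversed = 5 − raw.
  item 2: 3
  item 3: 3
  item 5: 5 − 2 = 3
Sum = 3 + 3 + 3 = 9

9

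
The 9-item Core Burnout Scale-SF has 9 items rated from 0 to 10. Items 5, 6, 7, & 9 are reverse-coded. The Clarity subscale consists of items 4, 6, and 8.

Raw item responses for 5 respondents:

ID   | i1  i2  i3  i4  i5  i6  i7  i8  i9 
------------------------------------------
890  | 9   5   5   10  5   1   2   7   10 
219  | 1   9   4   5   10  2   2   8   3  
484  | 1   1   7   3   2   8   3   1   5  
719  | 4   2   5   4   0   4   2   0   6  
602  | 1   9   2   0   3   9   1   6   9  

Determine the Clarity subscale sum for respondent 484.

6

Respondent 484 raw: 1, 1, 7, 3, 2, 8, 3, 1, 5.
Clarity items: 4, 6, 8.
Reverse-coded (on a 0–10 scale, reversed = 10 − raw):
  item 4: 3
  item 6: 10 − 8 = 2
  item 8: 1
Sum = 3 + 2 + 1 = 6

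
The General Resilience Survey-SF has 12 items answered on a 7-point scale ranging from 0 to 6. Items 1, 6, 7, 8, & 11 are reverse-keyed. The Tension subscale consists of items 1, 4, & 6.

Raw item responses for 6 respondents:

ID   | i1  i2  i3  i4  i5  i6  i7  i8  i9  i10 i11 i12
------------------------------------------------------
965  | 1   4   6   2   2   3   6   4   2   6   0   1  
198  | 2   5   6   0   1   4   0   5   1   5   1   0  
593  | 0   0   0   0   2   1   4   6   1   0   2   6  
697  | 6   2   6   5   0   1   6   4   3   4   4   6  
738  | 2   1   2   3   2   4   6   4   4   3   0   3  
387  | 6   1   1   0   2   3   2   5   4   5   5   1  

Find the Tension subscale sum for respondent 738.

9

Respondent 738 raw: 2, 1, 2, 3, 2, 4, 6, 4, 4, 3, 0, 3.
Tension items: 1, 4, 6.
Reverse-coded (on a 0–6 scale, reversed = 6 − raw):
  item 1: 6 − 2 = 4
  item 4: 3
  item 6: 6 − 4 = 2
Sum = 4 + 3 + 2 = 9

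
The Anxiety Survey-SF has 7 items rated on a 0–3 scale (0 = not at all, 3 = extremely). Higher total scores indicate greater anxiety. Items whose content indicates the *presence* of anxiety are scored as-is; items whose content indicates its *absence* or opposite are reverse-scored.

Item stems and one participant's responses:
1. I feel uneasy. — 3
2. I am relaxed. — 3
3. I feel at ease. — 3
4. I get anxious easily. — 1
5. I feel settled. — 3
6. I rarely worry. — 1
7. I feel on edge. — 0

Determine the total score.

Items 2, 3, 5, 6 describe the absence/opposite of anxiety → reverse-score.
reversed = (0+3) − raw = 3 − raw.
  item 1: 3
  item 2: 3 − 3 = 0
  item 3: 3 − 3 = 0
  item 4: 1
  item 5: 3 − 3 = 0
  item 6: 3 − 1 = 2
  item 7: 0
Total = 3 + 0 + 0 + 1 + 0 + 2 + 0 = 6

6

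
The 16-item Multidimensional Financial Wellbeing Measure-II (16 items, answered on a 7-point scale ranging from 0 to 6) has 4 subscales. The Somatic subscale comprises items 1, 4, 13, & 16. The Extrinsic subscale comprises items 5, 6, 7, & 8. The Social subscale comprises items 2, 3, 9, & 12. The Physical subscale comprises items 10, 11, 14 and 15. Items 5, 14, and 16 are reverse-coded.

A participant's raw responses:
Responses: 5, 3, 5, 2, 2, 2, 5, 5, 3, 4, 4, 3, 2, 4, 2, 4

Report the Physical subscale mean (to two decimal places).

3.00

Physical items: 10, 11, 14, 15.
Of these, item 14 is reverse-coded; on a 0–6 scale, reversed = 6 − raw.
  item 10: 4
  item 11: 4
  item 14: 6 − 4 = 2
  item 15: 2
Sum = 4 + 4 + 2 + 2 = 12
Mean = 12 / 4 = 3.00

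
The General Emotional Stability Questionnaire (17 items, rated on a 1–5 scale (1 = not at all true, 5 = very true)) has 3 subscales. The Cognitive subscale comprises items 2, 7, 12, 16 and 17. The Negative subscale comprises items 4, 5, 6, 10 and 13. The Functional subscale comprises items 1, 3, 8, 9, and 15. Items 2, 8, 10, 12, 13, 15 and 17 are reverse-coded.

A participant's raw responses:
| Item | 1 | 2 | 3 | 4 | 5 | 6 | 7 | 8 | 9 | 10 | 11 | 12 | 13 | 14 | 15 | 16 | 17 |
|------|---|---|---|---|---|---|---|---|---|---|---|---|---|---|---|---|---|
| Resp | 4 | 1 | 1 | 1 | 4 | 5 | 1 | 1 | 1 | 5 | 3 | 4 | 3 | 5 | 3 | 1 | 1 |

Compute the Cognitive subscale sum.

14

Cognitive items: 2, 7, 12, 16, 17.
Of these, items 2, 12 and 17 are reverse-coded; reversed = (1+5) − raw = 6 − raw.
  item 2: 6 − 1 = 5
  item 7: 1
  item 12: 6 − 4 = 2
  item 16: 1
  item 17: 6 − 1 = 5
Sum = 5 + 1 + 2 + 1 + 5 = 14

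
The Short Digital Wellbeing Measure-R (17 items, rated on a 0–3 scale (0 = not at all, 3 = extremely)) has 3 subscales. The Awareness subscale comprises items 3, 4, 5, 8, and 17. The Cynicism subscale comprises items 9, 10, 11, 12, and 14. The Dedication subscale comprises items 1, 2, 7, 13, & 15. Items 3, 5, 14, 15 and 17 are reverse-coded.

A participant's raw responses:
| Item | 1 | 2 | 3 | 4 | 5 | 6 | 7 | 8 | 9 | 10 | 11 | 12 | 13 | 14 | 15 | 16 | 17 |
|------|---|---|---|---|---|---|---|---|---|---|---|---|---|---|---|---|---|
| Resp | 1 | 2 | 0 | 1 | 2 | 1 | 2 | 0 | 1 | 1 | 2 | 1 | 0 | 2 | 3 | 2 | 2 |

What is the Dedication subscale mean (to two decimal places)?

1.00

Dedication items: 1, 2, 7, 13, 15.
Of these, item 15 is reverse-coded; reversed = (0+3) − raw = 3 − raw.
  item 1: 1
  item 2: 2
  item 7: 2
  item 13: 0
  item 15: 3 − 3 = 0
Sum = 1 + 2 + 2 + 0 + 0 = 5
Mean = 5 / 5 = 1.00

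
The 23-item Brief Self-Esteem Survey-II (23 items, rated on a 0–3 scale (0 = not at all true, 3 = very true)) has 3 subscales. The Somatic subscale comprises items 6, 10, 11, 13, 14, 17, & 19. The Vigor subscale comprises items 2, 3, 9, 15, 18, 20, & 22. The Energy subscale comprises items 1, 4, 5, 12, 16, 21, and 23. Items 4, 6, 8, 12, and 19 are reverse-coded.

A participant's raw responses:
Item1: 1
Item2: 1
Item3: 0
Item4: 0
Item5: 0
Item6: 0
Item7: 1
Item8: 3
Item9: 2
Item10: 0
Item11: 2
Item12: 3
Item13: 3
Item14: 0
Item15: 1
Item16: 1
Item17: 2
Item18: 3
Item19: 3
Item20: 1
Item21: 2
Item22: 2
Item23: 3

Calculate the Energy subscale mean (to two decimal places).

Energy items: 1, 4, 5, 12, 16, 21, 23.
Of these, items 4 and 12 are reverse-coded; on a 0–3 scale, reversed = 3 − raw.
  item 1: 1
  item 4: 3 − 0 = 3
  item 5: 0
  item 12: 3 − 3 = 0
  item 16: 1
  item 21: 2
  item 23: 3
Sum = 1 + 3 + 0 + 0 + 1 + 2 + 3 = 10
Mean = 10 / 7 = 1.43

1.43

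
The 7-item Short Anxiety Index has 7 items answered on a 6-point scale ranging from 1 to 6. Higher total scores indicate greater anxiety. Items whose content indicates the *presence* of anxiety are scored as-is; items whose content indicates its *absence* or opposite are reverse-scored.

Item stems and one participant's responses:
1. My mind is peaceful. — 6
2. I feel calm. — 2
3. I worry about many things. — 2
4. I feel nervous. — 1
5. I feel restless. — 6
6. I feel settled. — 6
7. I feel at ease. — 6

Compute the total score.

Items 1, 2, 6, 7 describe the absence/opposite of anxiety → reverse-score.
on a 1–6 scale, reversed = 7 − raw.
  item 1: 7 − 6 = 1
  item 2: 7 − 2 = 5
  item 3: 2
  item 4: 1
  item 5: 6
  item 6: 7 − 6 = 1
  item 7: 7 − 6 = 1
Total = 1 + 5 + 2 + 1 + 6 + 1 + 1 = 17

17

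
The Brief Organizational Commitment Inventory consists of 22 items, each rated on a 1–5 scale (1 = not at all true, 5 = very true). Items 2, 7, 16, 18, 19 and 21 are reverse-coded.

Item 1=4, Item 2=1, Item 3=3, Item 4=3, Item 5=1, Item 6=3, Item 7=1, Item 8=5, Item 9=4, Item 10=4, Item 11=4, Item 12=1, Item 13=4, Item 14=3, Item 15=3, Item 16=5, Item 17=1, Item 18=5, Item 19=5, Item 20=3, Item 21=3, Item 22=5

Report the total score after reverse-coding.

67

Reversing items 2, 7, 16, 18, 19, and 21 with 6 − raw:
Total = 4 + (6−1) + 3 + 3 + 1 + 3 + (6−1) + 5 + 4 + 4 + 4 + 1 + 4 + 3 + 3 + (6−5) + 1 + (6−5) + (6−5) + 3 + (6−3) + 5
      = 4 + 5 + 3 + 3 + 1 + 3 + 5 + 5 + 4 + 4 + 4 + 1 + 4 + 3 + 3 + 1 + 1 + 1 + 1 + 3 + 3 + 5 = 67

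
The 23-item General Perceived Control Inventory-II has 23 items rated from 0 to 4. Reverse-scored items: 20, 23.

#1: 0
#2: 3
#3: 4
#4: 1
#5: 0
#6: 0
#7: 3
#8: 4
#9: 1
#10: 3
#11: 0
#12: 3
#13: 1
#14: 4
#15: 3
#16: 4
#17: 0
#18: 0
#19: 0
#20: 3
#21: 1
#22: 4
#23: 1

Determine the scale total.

Raw sum = 43. Reverse-scored items: 20, 23; their raw sum = 4.
Each reversal replaces raw with 4 − raw, changing the total by 4 − 2·raw per item.
Total = 43 + 2·4 − 2·4 = 43 + 8 − 8 = 43

43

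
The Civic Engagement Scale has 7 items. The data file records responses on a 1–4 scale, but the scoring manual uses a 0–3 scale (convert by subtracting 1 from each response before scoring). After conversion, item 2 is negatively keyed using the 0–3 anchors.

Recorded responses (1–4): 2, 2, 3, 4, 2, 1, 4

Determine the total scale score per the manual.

12

Convert to 0–3: 1, 1, 2, 3, 1, 0, 3
Reverse-coded (reversed = (0+3) − raw = 3 − raw):
  item 2: 3 − 1 = 2
Scored: 1, 2, 2, 3, 1, 0, 3
Total = 12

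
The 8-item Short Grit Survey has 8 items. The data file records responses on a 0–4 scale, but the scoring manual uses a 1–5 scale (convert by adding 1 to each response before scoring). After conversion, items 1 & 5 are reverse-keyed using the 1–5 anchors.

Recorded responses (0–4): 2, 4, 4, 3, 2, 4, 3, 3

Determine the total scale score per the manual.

33

Convert to 1–5: 3, 5, 5, 4, 3, 5, 4, 4
Reverse-coded (on a 1–5 scale, reversed = 6 − raw):
  item 1: 6 − 3 = 3
  item 5: 6 − 3 = 3
Scored: 3, 5, 5, 4, 3, 5, 4, 4
Total = 33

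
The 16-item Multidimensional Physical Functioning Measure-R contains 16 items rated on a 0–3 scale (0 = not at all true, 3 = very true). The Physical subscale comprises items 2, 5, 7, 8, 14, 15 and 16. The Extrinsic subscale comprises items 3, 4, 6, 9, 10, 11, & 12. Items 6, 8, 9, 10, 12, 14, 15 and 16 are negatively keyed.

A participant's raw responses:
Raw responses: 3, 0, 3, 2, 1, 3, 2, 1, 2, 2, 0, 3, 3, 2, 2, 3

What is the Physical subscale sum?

Physical items: 2, 5, 7, 8, 14, 15, 16.
Of these, items 8, 14, 15, and 16 are negatively keyed; on a 0–3 scale, reversed = 3 − raw.
  item 2: 0
  item 5: 1
  item 7: 2
  item 8: 3 − 1 = 2
  item 14: 3 − 2 = 1
  item 15: 3 − 2 = 1
  item 16: 3 − 3 = 0
Sum = 0 + 1 + 2 + 2 + 1 + 1 + 0 = 7

7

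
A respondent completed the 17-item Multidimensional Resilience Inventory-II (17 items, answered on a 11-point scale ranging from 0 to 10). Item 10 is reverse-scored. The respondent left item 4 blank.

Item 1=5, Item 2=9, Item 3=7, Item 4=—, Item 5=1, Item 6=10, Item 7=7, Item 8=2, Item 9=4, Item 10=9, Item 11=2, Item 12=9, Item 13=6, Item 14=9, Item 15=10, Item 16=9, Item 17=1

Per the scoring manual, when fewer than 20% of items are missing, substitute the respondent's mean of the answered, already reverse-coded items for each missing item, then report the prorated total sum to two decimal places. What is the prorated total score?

97.75

Reverse-coded (on a 0–10 scale, reversed = 10 − raw):
  item 10: 10 − 9 = 1
Completed scored items (16 of 17): 5, 9, 7, 1, 10, 7, 2, 4, 1, 2, 9, 6, 9, 10, 9, 1; sum = 92.
Person mean = 92 / 16 ≈ 5.7500
Prorated total = (92 / 16) × 17 = 97.75 (to 2 dp)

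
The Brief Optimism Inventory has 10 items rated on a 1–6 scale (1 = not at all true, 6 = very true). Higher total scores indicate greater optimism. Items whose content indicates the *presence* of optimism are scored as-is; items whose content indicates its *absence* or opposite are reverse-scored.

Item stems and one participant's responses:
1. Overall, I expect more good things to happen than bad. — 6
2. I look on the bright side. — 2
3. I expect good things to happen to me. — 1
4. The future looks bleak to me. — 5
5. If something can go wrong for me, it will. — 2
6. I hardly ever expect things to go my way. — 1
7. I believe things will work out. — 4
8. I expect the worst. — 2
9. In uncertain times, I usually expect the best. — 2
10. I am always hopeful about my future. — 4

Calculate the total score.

37

Items 4, 5, 6, 8 describe the absence/opposite of optimism → reverse-score.
on a 1–6 scale, reversed = 7 − raw.
  item 1: 6
  item 2: 2
  item 3: 1
  item 4: 7 − 5 = 2
  item 5: 7 − 2 = 5
  item 6: 7 − 1 = 6
  item 7: 4
  item 8: 7 − 2 = 5
  item 9: 2
  item 10: 4
Total = 6 + 2 + 1 + 2 + 5 + 6 + 4 + 5 + 2 + 4 = 37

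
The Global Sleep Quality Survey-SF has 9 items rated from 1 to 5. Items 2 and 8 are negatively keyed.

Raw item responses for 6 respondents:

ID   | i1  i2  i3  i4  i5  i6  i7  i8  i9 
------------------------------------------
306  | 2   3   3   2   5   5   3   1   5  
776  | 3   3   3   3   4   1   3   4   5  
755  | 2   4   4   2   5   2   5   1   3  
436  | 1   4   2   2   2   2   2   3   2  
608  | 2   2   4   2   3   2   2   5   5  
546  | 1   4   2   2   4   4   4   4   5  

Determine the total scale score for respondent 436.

Respondent 436 raw: 1, 4, 2, 2, 2, 2, 2, 3, 2.
Reverse-coded (on a 1–5 scale, reversed = 6 − raw):
  item 1: 1
  item 2: 6 − 4 = 2
  item 3: 2
  item 4: 2
  item 5: 2
  item 6: 2
  item 7: 2
  item 8: 6 − 3 = 3
  item 9: 2
Sum = 1 + 2 + 2 + 2 + 2 + 2 + 2 + 3 + 2 = 18

18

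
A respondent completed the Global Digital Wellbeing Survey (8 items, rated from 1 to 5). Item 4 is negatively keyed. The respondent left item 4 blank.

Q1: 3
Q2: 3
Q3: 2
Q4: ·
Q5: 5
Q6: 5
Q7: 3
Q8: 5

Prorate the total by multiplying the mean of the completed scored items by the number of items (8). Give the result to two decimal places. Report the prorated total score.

29.71

Reverse-coded (reverse-coded value = 6 − response):
Completed scored items (7 of 8): 3, 3, 2, 5, 5, 3, 5; sum = 26.
Person mean = 26 / 7 ≈ 3.7143
Prorated total = (26 / 7) × 8 = 29.71 (to 2 dp)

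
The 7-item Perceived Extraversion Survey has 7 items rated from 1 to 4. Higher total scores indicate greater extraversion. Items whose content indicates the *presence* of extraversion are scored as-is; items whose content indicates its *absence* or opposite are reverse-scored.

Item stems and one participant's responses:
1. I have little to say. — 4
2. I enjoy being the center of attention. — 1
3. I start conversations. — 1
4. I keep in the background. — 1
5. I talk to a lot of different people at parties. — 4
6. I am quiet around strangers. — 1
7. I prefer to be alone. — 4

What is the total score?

Items 1, 4, 6, 7 describe the absence/opposite of extraversion → reverse-score.
reversed = (1+4) − raw = 5 − raw.
  item 1: 5 − 4 = 1
  item 2: 1
  item 3: 1
  item 4: 5 − 1 = 4
  item 5: 4
  item 6: 5 − 1 = 4
  item 7: 5 − 4 = 1
Total = 1 + 1 + 1 + 4 + 4 + 4 + 1 = 16

16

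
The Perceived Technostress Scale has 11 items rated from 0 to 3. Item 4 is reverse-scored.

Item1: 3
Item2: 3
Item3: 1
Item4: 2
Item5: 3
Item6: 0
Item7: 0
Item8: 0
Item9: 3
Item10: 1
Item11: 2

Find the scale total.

Apply reverse scoring (reversed = (0+3) − raw = 3 − raw):
  item 4: 3 − 2 = 1
Scored items: 3, 3, 1, 1, 3, 0, 0, 0, 3, 1, 2
Total = 3 + 3 + 1 + 1 + 3 + 0 + 0 + 0 + 3 + 1 + 2 = 17

17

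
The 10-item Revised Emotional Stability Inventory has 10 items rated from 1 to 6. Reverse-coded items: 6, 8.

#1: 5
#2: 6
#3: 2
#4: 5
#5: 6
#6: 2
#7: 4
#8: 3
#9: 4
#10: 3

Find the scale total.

44

Reverse-coded items (reversed = (1+6) − raw = 7 − raw):
  item 6: 7 − 2 = 5
  item 8: 7 − 3 = 4
Scored items: 5, 6, 2, 5, 6, 5, 4, 4, 4, 3
Total = 5 + 6 + 2 + 5 + 6 + 5 + 4 + 4 + 4 + 3 = 44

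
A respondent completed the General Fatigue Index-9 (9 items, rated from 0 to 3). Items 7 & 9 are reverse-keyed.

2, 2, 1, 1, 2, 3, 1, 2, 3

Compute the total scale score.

Reverse-coded items (reverse-coded value = 3 − response):
  item 7: 3 − 1 = 2
  item 9: 3 − 3 = 0
After reverse-coding: 2, 2, 1, 1, 2, 3, 2, 2, 0
Total = 2 + 2 + 1 + 1 + 2 + 3 + 2 + 2 + 0 = 15

15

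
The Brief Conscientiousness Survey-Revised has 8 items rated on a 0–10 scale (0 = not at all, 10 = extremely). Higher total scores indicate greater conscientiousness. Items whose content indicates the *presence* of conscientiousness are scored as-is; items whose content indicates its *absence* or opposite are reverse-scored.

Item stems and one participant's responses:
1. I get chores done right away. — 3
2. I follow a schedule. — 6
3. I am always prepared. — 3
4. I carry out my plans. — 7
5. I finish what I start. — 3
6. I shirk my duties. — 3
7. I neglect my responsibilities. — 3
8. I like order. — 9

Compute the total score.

Items 6, 7 describe the absence/opposite of conscientiousness → reverse-score.
reverse-coded value = 10 − response.
  item 1: 3
  item 2: 6
  item 3: 3
  item 4: 7
  item 5: 3
  item 6: 10 − 3 = 7
  item 7: 10 − 3 = 7
  item 8: 9
Total = 3 + 6 + 3 + 7 + 3 + 7 + 7 + 9 = 45

45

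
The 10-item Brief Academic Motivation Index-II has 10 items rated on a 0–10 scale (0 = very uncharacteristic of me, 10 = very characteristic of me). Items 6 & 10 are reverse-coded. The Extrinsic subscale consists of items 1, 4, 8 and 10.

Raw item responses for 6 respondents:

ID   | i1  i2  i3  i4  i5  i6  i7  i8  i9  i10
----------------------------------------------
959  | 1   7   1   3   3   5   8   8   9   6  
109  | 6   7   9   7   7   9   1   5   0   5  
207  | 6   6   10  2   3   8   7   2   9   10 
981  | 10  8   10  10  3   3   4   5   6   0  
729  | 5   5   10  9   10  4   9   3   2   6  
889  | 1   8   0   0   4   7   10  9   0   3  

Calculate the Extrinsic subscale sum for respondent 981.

35

Respondent 981 raw: 10, 8, 10, 10, 3, 3, 4, 5, 6, 0.
Extrinsic items: 1, 4, 8, 10.
Reverse-coded (on a 0–10 scale, reversed = 10 − raw):
  item 1: 10
  item 4: 10
  item 8: 5
  item 10: 10 − 0 = 10
Sum = 10 + 10 + 5 + 10 = 35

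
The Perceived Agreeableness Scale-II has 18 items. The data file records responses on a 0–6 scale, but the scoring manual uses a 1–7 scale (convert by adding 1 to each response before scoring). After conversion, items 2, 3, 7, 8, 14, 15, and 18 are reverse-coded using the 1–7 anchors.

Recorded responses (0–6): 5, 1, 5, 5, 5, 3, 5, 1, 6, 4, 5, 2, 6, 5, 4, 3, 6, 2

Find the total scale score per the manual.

Convert to 1–7: 6, 2, 6, 6, 6, 4, 6, 2, 7, 5, 6, 3, 7, 6, 5, 4, 7, 3
Reverse-coded (reverse-coded value = 8 − response):
  item 2: 8 − 2 = 6
  item 3: 8 − 6 = 2
  item 7: 8 − 6 = 2
  item 8: 8 − 2 = 6
  item 14: 8 − 6 = 2
  item 15: 8 − 5 = 3
  item 18: 8 − 3 = 5
Scored: 6, 6, 2, 6, 6, 4, 2, 6, 7, 5, 6, 3, 7, 2, 3, 4, 7, 5
Total = 87

87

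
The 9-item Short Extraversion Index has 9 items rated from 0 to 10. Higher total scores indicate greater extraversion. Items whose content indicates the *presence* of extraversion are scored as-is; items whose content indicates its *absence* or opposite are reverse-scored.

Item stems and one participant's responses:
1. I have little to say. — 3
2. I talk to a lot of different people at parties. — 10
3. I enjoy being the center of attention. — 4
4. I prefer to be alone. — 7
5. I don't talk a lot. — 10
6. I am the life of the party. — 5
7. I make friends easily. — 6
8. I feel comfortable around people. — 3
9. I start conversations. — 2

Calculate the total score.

Items 1, 4, 5 describe the absence/opposite of extraversion → reverse-score.
on a 0–10 scale, reversed = 10 − raw.
  item 1: 10 − 3 = 7
  item 2: 10
  item 3: 4
  item 4: 10 − 7 = 3
  item 5: 10 − 10 = 0
  item 6: 5
  item 7: 6
  item 8: 3
  item 9: 2
Total = 7 + 10 + 4 + 3 + 0 + 5 + 6 + 3 + 2 = 40

40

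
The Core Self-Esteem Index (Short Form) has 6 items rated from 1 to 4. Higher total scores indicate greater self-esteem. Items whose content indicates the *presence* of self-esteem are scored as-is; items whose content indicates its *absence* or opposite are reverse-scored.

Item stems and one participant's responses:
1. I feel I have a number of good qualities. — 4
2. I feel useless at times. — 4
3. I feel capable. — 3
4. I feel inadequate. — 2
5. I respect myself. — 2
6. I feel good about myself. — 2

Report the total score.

15

Items 2, 4 describe the absence/opposite of self-esteem → reverse-score.
reverse-coded value = 5 − response.
  item 1: 4
  item 2: 5 − 4 = 1
  item 3: 3
  item 4: 5 − 2 = 3
  item 5: 2
  item 6: 2
Total = 4 + 1 + 3 + 3 + 2 + 2 = 15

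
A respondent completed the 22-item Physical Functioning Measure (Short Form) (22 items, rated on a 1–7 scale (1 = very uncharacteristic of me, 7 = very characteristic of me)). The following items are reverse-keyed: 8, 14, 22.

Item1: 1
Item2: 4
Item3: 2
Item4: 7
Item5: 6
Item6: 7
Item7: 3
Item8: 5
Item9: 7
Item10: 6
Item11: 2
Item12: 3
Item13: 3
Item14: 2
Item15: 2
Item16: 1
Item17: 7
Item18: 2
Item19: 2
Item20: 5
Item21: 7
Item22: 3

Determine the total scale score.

91

Reversing items 8, 14, and 22 with 8 − raw:
Total = 1 + 4 + 2 + 7 + 6 + 7 + 3 + (8−5) + 7 + 6 + 2 + 3 + 3 + (8−2) + 2 + 1 + 7 + 2 + 2 + 5 + 7 + (8−3)
      = 1 + 4 + 2 + 7 + 6 + 7 + 3 + 3 + 7 + 6 + 2 + 3 + 3 + 6 + 2 + 1 + 7 + 2 + 2 + 5 + 7 + 5 = 91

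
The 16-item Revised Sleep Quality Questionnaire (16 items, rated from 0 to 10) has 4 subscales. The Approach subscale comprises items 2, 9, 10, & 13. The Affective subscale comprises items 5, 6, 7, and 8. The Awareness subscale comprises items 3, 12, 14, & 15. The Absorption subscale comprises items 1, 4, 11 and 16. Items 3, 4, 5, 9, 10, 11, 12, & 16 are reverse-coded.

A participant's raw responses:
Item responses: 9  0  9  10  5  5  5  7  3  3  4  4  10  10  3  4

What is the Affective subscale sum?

Affective items: 5, 6, 7, 8.
Of these, item 5 is reverse-coded; reverse-coded value = 10 − response.
  item 5: 10 − 5 = 5
  item 6: 5
  item 7: 5
  item 8: 7
Sum = 5 + 5 + 5 + 7 = 22

22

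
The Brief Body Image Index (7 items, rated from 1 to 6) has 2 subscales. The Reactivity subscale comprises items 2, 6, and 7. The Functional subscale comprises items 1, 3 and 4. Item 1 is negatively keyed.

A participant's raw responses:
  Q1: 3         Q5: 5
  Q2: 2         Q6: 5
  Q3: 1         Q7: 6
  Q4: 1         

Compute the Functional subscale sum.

Functional items: 1, 3, 4.
Of these, item 1 is negatively keyed; on a 1–6 scale, reversed = 7 − raw.
  item 1: 7 − 3 = 4
  item 3: 1
  item 4: 1
Sum = 4 + 1 + 1 = 6

6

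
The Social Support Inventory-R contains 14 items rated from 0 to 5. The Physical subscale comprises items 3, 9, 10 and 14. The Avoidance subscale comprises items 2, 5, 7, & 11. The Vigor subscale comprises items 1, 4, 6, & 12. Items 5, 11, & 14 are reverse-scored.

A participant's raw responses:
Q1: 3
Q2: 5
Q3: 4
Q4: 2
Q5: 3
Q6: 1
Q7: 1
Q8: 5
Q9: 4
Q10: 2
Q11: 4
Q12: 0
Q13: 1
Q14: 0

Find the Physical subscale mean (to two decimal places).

3.75

Physical items: 3, 9, 10, 14.
Of these, item 14 is reverse-scored; on a 0–5 scale, reversed = 5 − raw.
  item 3: 4
  item 9: 4
  item 10: 2
  item 14: 5 − 0 = 5
Sum = 4 + 4 + 2 + 5 = 15
Mean = 15 / 4 = 3.75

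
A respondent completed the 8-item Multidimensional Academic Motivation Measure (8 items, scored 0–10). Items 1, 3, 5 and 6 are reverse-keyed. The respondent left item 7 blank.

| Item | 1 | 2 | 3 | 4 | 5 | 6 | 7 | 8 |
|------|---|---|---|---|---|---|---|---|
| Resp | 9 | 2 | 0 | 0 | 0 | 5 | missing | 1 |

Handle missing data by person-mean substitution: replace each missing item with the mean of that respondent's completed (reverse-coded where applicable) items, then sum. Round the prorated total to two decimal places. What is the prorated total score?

33.14

Reverse-coded (on a 0–10 scale, reversed = 10 − raw):
  item 1: 10 − 9 = 1
  item 3: 10 − 0 = 10
  item 5: 10 − 0 = 10
  item 6: 10 − 5 = 5
Completed scored items (7 of 8): 1, 2, 10, 0, 10, 5, 1; sum = 29.
Person mean = 29 / 7 ≈ 4.1429
Prorated total = (29 / 7) × 8 = 33.14 (to 2 dp)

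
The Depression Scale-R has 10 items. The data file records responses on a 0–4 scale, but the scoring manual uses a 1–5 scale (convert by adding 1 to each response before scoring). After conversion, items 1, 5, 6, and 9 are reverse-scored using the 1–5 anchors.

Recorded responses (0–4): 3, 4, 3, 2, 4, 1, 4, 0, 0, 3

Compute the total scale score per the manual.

Convert to 1–5: 4, 5, 4, 3, 5, 2, 5, 1, 1, 4
Reverse-coded (reversed = (1+5) − raw = 6 − raw):
  item 1: 6 − 4 = 2
  item 5: 6 − 5 = 1
  item 6: 6 − 2 = 4
  item 9: 6 − 1 = 5
Scored: 2, 5, 4, 3, 1, 4, 5, 1, 5, 4
Total = 34

34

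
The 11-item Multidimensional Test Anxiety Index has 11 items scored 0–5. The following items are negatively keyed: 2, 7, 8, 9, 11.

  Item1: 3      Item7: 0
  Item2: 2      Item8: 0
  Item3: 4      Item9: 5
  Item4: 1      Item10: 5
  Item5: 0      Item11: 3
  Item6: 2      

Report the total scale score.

Reverse-coded items (reverse-coded value = 5 − response):
  item 2: 5 − 2 = 3
  item 7: 5 − 0 = 5
  item 8: 5 − 0 = 5
  item 9: 5 − 5 = 0
  item 11: 5 − 3 = 2
Scored items: 3, 3, 4, 1, 0, 2, 5, 5, 0, 5, 2
Total = 3 + 3 + 4 + 1 + 0 + 2 + 5 + 5 + 0 + 5 + 2 = 30

30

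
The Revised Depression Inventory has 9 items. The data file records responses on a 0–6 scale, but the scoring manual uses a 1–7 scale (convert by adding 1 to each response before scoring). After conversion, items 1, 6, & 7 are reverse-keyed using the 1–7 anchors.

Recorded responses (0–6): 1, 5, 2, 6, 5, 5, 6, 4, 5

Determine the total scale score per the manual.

Convert to 1–7: 2, 6, 3, 7, 6, 6, 7, 5, 6
Reverse-coded (on a 1–7 scale, reversed = 8 − raw):
  item 1: 8 − 2 = 6
  item 6: 8 − 6 = 2
  item 7: 8 − 7 = 1
Scored: 6, 6, 3, 7, 6, 2, 1, 5, 6
Total = 42

42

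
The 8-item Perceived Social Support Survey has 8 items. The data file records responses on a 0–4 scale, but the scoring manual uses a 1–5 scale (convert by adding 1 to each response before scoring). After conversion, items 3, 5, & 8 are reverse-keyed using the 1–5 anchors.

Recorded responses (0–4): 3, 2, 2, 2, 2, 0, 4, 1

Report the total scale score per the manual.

Convert to 1–5: 4, 3, 3, 3, 3, 1, 5, 2
Reverse-coded (on a 1–5 scale, reversed = 6 − raw):
  item 3: 6 − 3 = 3
  item 5: 6 − 3 = 3
  item 8: 6 − 2 = 4
Scored: 4, 3, 3, 3, 3, 1, 5, 4
Total = 26

26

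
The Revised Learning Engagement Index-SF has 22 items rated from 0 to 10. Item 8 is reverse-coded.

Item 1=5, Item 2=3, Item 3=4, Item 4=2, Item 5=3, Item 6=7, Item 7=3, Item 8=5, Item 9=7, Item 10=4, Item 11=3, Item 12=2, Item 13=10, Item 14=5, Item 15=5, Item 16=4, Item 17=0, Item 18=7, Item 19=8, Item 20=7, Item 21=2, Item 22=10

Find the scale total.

Reversing item 8 with 10 − raw:
Total = 5 + 3 + 4 + 2 + 3 + 7 + 3 + (10−5) + 7 + 4 + 3 + 2 + 10 + 5 + 5 + 4 + 0 + 7 + 8 + 7 + 2 + 10
      = 5 + 3 + 4 + 2 + 3 + 7 + 3 + 5 + 7 + 4 + 3 + 2 + 10 + 5 + 5 + 4 + 0 + 7 + 8 + 7 + 2 + 10 = 106

106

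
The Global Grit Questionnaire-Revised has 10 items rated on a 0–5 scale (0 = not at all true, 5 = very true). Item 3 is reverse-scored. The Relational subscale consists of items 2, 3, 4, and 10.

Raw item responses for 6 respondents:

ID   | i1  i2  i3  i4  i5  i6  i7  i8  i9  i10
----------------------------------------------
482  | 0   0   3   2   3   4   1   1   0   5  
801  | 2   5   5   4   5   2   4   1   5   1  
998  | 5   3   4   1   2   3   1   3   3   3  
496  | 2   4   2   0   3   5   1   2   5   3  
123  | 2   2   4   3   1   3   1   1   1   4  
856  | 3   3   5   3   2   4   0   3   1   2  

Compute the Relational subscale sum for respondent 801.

10

Respondent 801 raw: 2, 5, 5, 4, 5, 2, 4, 1, 5, 1.
Relational items: 2, 3, 4, 10.
Reverse-coded (on a 0–5 scale, reversed = 5 − raw):
  item 2: 5
  item 3: 5 − 5 = 0
  item 4: 4
  item 10: 1
Sum = 5 + 0 + 4 + 1 = 10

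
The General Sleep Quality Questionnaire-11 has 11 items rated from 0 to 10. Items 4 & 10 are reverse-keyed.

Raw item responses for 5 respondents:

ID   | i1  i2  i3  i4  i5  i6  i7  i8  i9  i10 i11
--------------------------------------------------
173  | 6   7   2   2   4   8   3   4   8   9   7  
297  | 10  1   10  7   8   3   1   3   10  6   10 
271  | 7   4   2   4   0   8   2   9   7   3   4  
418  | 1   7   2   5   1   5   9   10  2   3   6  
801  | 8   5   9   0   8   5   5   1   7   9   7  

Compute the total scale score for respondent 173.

Respondent 173 raw: 6, 7, 2, 2, 4, 8, 3, 4, 8, 9, 7.
Reverse-coded (reversed = (0+10) − raw = 10 − raw):
  item 1: 6
  item 2: 7
  item 3: 2
  item 4: 10 − 2 = 8
  item 5: 4
  item 6: 8
  item 7: 3
  item 8: 4
  item 9: 8
  item 10: 10 − 9 = 1
  item 11: 7
Sum = 6 + 7 + 2 + 8 + 4 + 8 + 3 + 4 + 8 + 1 + 7 = 58

58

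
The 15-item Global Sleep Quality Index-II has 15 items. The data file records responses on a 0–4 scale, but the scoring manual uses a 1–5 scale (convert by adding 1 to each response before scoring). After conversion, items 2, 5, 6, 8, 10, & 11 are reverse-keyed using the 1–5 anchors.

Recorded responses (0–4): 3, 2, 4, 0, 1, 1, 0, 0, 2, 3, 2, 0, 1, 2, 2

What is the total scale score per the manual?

Convert to 1–5: 4, 3, 5, 1, 2, 2, 1, 1, 3, 4, 3, 1, 2, 3, 3
Reverse-coded (reverse-coded value = 6 − response):
  item 2: 6 − 3 = 3
  item 5: 6 − 2 = 4
  item 6: 6 − 2 = 4
  item 8: 6 − 1 = 5
  item 10: 6 − 4 = 2
  item 11: 6 − 3 = 3
Scored: 4, 3, 5, 1, 4, 4, 1, 5, 3, 2, 3, 1, 2, 3, 3
Total = 44

44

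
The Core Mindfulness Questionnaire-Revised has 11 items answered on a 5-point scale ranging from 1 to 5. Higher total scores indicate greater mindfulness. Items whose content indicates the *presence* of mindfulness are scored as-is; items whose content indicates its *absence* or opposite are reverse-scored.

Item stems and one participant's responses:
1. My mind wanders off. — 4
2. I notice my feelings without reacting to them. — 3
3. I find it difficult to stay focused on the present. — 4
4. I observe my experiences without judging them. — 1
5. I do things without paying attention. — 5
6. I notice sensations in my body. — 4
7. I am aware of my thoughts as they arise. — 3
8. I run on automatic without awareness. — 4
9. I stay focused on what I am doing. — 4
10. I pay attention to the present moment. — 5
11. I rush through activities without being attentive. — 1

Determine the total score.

Items 1, 3, 5, 8, 11 describe the absence/opposite of mindfulness → reverse-score.
reversed = (1+5) − raw = 6 − raw.
  item 1: 6 − 4 = 2
  item 2: 3
  item 3: 6 − 4 = 2
  item 4: 1
  item 5: 6 − 5 = 1
  item 6: 4
  item 7: 3
  item 8: 6 − 4 = 2
  item 9: 4
  item 10: 5
  item 11: 6 − 1 = 5
Total = 2 + 3 + 2 + 1 + 1 + 4 + 3 + 2 + 4 + 5 + 5 = 32

32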